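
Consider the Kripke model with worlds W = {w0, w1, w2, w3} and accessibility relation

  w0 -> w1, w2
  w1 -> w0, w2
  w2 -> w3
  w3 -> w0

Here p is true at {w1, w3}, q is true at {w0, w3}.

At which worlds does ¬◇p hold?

{w1, w3}

w0: ◇p is T. ✗
w1: ◇p is F. ✓
w2: ◇p is T. ✗
w3: ◇p is F. ✓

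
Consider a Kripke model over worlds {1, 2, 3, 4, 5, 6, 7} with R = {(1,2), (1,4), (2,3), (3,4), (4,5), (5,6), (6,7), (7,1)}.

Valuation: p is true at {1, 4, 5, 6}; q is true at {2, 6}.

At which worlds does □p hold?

{3, 4, 5, 7}

1: successors {2, 4}; p there: 2:F, 4:T. ✗
2: successors {3}; p there: 3:F. ✗
3: successors {4}; p there: 4:T. ✓
4: successors {5}; p there: 5:T. ✓
5: successors {6}; p there: 6:T. ✓
6: successors {7}; p there: 7:F. ✗
7: successors {1}; p there: 1:T. ✓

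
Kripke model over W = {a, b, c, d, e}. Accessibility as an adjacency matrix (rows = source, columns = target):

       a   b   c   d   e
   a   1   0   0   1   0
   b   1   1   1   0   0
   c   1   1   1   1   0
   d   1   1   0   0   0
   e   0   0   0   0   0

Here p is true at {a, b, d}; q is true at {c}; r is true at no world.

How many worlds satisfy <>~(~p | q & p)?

a: successors {a, d}; ~(~p | q & p) there: a:T, d:T. ✓
b: successors {a, b, c}; ~(~p | q & p) there: a:T, b:T, c:F. ✓
c: successors {a, b, c, d}; ~(~p | q & p) there: a:T, b:T, c:F, d:T. ✓
d: successors {a, b}; ~(~p | q & p) there: a:T, b:T. ✓
e: no successors, so <>~(~p | q & p) fails. ✗
Satisfying worlds: {a, b, c, d}.

4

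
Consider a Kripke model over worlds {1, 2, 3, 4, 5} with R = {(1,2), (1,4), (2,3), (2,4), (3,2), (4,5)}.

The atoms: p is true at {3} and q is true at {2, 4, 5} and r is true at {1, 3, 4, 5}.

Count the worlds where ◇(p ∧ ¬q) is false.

4

1: successors {2, 4}; p ∧ ¬q there: 2:F, 4:F. ✗
2: successors {3, 4}; p ∧ ¬q there: 3:T, 4:F. ✓
3: successors {2}; p ∧ ¬q there: 2:F. ✗
4: successors {5}; p ∧ ¬q there: 5:F. ✗
5: no successors, so ◇(p ∧ ¬q) fails. ✗
Satisfying worlds: {2}.
So ◇(p ∧ ¬q) fails at the other 4 worlds.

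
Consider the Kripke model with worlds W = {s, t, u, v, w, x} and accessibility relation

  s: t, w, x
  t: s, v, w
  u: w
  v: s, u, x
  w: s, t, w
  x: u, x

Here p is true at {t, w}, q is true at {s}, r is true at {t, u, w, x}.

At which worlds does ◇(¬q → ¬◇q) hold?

s: successors {t, w, x}; ¬q → ¬◇q there: t:F, w:F, x:T. ✓
t: successors {s, v, w}; ¬q → ¬◇q there: s:T, v:F, w:F. ✓
u: successors {w}; ¬q → ¬◇q there: w:F. ✗
v: successors {s, u, x}; ¬q → ¬◇q there: s:T, u:T, x:T. ✓
w: successors {s, t, w}; ¬q → ¬◇q there: s:T, t:F, w:F. ✓
x: successors {u, x}; ¬q → ¬◇q there: u:T, x:T. ✓

{s, t, v, w, x}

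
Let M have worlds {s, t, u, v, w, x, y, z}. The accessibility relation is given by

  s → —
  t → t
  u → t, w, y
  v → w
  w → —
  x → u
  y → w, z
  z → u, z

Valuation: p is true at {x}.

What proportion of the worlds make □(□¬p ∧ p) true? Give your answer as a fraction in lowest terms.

s: no successors, so □(□¬p ∧ p) holds vacuously. ✓
t: successors {t}; □¬p ∧ p there: t:F. ✗
u: successors {t, w, y}; □¬p ∧ p there: t:F, w:F, y:F. ✗
v: successors {w}; □¬p ∧ p there: w:F. ✗
w: no successors, so □(□¬p ∧ p) holds vacuously. ✓
x: successors {u}; □¬p ∧ p there: u:F. ✗
y: successors {w, z}; □¬p ∧ p there: w:F, z:F. ✗
z: successors {u, z}; □¬p ∧ p there: u:F, z:F. ✗
That's 2 of 8 worlds, so 2/8 = 1/4.

1/4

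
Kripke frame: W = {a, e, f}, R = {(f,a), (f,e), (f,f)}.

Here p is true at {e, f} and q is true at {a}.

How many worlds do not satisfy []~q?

1

a: no successors, so []~q holds vacuously. ✓
e: no successors, so []~q holds vacuously. ✓
f: successors {a, e, f}; ~q there: a:F, e:T, f:T. ✗
Satisfying worlds: {a, e}.
So []~q fails at the other 1 world.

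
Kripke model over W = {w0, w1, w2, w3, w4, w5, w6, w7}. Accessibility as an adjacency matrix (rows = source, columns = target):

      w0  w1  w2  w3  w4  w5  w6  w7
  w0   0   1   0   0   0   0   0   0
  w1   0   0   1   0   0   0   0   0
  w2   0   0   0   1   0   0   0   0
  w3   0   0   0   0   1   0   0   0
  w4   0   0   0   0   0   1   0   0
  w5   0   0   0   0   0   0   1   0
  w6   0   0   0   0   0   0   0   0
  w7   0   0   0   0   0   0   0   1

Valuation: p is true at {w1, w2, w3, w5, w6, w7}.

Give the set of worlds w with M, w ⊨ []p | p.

w0: []p is T, p is F. ✓
w1: []p is T, p is T. ✓
w2: []p is T, p is T. ✓
w3: []p is F, p is T. ✓
w4: []p is T, p is F. ✓
w5: []p is T, p is T. ✓
w6: []p is T, p is T. ✓
w7: []p is T, p is T. ✓

{w0, w1, w2, w3, w4, w5, w6, w7}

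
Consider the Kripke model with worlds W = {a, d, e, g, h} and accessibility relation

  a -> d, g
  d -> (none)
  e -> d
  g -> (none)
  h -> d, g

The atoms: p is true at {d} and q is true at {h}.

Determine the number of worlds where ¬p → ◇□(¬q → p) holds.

4

a: ¬p is T, ◇□(¬q → p) is T. ✓
d: ¬p is F, ◇□(¬q → p) is F. ✓
e: ¬p is T, ◇□(¬q → p) is T. ✓
g: ¬p is T, ◇□(¬q → p) is F. ✗
h: ¬p is T, ◇□(¬q → p) is T. ✓
Satisfying worlds: {a, d, e, h}.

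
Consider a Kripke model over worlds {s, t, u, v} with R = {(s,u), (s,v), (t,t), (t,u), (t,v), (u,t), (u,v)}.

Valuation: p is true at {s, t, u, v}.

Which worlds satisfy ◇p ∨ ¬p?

s: ◇p is T, ¬p is F. ✓
t: ◇p is T, ¬p is F. ✓
u: ◇p is T, ¬p is F. ✓
v: ◇p is F, ¬p is F. ✗

{s, t, u}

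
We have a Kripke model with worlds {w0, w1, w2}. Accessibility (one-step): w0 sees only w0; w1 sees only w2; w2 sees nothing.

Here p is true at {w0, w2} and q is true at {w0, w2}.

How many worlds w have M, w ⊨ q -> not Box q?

1

w0: q is T, not Box q is F. ✗
w1: q is F, not Box q is F. ✓
w2: q is T, not Box q is F. ✗
Satisfying worlds: {w1}.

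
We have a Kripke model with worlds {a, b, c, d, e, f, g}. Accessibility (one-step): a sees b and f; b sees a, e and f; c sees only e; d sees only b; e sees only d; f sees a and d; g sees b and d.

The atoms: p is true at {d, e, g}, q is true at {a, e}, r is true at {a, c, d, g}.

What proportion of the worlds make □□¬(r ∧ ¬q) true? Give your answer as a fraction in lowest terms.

4/7

a: successors {b, f}; □¬(r ∧ ¬q) there: b:T, f:F. ✗
b: successors {a, e, f}; □¬(r ∧ ¬q) there: a:T, e:F, f:F. ✗
c: successors {e}; □¬(r ∧ ¬q) there: e:F. ✗
d: successors {b}; □¬(r ∧ ¬q) there: b:T. ✓
e: successors {d}; □¬(r ∧ ¬q) there: d:T. ✓
f: successors {a, d}; □¬(r ∧ ¬q) there: a:T, d:T. ✓
g: successors {b, d}; □¬(r ∧ ¬q) there: b:T, d:T. ✓
That's 4 of 7 worlds, so 4/7.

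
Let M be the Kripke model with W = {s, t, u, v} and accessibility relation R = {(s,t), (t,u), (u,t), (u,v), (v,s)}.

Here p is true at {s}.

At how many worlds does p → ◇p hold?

s: p is T, ◇p is F. ✗
t: p is F, ◇p is F. ✓
u: p is F, ◇p is F. ✓
v: p is F, ◇p is T. ✓
Satisfying worlds: {t, u, v}.

3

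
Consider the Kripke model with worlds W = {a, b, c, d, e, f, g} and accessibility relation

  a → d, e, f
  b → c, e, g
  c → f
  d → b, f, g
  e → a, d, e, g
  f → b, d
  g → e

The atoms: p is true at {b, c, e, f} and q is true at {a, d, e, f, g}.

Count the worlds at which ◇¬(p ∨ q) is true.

a: successors {d, e, f}; ¬(p ∨ q) there: d:F, e:F, f:F. ✗
b: successors {c, e, g}; ¬(p ∨ q) there: c:F, e:F, g:F. ✗
c: successors {f}; ¬(p ∨ q) there: f:F. ✗
d: successors {b, f, g}; ¬(p ∨ q) there: b:F, f:F, g:F. ✗
e: successors {a, d, e, g}; ¬(p ∨ q) there: a:F, d:F, e:F, g:F. ✗
f: successors {b, d}; ¬(p ∨ q) there: b:F, d:F. ✗
g: successors {e}; ¬(p ∨ q) there: e:F. ✗
Satisfying worlds: ∅.

0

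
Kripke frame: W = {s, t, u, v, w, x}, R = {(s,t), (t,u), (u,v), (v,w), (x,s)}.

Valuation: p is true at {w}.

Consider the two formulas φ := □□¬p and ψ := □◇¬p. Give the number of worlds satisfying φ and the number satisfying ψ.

For □□¬p:
s: successors {t}; □¬p there: t:T. ✓
t: successors {u}; □¬p there: u:T. ✓
u: successors {v}; □¬p there: v:F. ✗
v: successors {w}; □¬p there: w:T. ✓
w: no successors, so □□¬p holds vacuously. ✓
x: successors {s}; □¬p there: s:T. ✓
— 5 worlds.
For □◇¬p:
s: successors {t}; ◇¬p there: t:T. ✓
t: successors {u}; ◇¬p there: u:T. ✓
u: successors {v}; ◇¬p there: v:F. ✗
v: successors {w}; ◇¬p there: w:F. ✗
w: no successors, so □◇¬p holds vacuously. ✓
x: successors {s}; ◇¬p there: s:T. ✓
— 4 worlds.

5 and 4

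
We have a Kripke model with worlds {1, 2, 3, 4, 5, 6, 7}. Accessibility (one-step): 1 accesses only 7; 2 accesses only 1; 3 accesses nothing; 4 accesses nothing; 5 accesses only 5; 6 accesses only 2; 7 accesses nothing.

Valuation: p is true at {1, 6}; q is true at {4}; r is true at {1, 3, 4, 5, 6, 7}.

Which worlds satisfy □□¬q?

1: successors {7}; □¬q there: 7:T. ✓
2: successors {1}; □¬q there: 1:T. ✓
3: no successors, so □□¬q holds vacuously. ✓
4: no successors, so □□¬q holds vacuously. ✓
5: successors {5}; □¬q there: 5:T. ✓
6: successors {2}; □¬q there: 2:T. ✓
7: no successors, so □□¬q holds vacuously. ✓

{1, 2, 3, 4, 5, 6, 7}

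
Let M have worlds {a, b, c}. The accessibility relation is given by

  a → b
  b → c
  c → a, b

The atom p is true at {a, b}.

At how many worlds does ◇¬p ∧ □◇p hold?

a: ◇¬p is F, □◇p is F. ✗
b: ◇¬p is T, □◇p is T. ✓
c: ◇¬p is F, □◇p is F. ✗
Satisfying worlds: {b}.

1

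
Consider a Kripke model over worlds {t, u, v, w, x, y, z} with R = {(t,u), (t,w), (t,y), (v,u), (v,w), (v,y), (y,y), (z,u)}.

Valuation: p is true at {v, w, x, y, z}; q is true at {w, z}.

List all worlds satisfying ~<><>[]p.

{u, w, x, z}

t: <><>[]p is T. ✗
u: <><>[]p is F. ✓
v: <><>[]p is T. ✗
w: <><>[]p is F. ✓
x: <><>[]p is F. ✓
y: <><>[]p is T. ✗
z: <><>[]p is F. ✓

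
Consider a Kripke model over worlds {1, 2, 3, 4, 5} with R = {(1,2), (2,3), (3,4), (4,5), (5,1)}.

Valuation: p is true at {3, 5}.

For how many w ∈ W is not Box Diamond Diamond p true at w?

3

1: Box Diamond Diamond p is F. ✓
2: Box Diamond Diamond p is T. ✗
3: Box Diamond Diamond p is F. ✓
4: Box Diamond Diamond p is F. ✓
5: Box Diamond Diamond p is T. ✗
Satisfying worlds: {1, 3, 4}.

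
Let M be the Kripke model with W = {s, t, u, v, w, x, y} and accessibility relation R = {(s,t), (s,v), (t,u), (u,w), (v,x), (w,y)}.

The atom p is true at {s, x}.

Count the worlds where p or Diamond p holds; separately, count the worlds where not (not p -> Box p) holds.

3 and 3

For p or Diamond p:
s: p is T, Diamond p is F. ✓
t: p is F, Diamond p is F. ✗
u: p is F, Diamond p is F. ✗
v: p is F, Diamond p is T. ✓
w: p is F, Diamond p is F. ✗
x: p is T, Diamond p is F. ✓
y: p is F, Diamond p is F. ✗
— 3 worlds.
For not (not p -> Box p):
s: not p -> Box p is T. ✗
t: not p -> Box p is F. ✓
u: not p -> Box p is F. ✓
v: not p -> Box p is T. ✗
w: not p -> Box p is F. ✓
x: not p -> Box p is T. ✗
y: not p -> Box p is T. ✗
— 3 worlds.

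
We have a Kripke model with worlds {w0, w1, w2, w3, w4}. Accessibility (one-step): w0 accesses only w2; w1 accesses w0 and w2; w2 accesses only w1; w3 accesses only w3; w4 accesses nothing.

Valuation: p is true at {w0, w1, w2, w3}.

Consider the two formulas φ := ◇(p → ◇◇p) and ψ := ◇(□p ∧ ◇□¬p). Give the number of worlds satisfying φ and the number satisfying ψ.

4 and 0

For ◇(p → ◇◇p):
w0: successors {w2}; p → ◇◇p there: w2:T. ✓
w1: successors {w0, w2}; p → ◇◇p there: w0:T, w2:T. ✓
w2: successors {w1}; p → ◇◇p there: w1:T. ✓
w3: successors {w3}; p → ◇◇p there: w3:T. ✓
w4: no successors, so ◇(p → ◇◇p) fails. ✗
— 4 worlds.
For ◇(□p ∧ ◇□¬p):
w0: successors {w2}; □p ∧ ◇□¬p there: w2:F. ✗
w1: successors {w0, w2}; □p ∧ ◇□¬p there: w0:F, w2:F. ✗
w2: successors {w1}; □p ∧ ◇□¬p there: w1:F. ✗
w3: successors {w3}; □p ∧ ◇□¬p there: w3:F. ✗
w4: no successors, so ◇(□p ∧ ◇□¬p) fails. ✗
— 0 worlds.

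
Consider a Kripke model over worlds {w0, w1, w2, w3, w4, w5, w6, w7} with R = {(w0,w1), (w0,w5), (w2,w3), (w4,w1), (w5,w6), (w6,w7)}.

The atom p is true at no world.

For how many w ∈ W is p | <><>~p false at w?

6

w0: p is F, <><>~p is T. ✓
w1: p is F, <><>~p is F. ✗
w2: p is F, <><>~p is F. ✗
w3: p is F, <><>~p is F. ✗
w4: p is F, <><>~p is F. ✗
w5: p is F, <><>~p is T. ✓
w6: p is F, <><>~p is F. ✗
w7: p is F, <><>~p is F. ✗
Satisfying worlds: {w0, w5}.
So p | <><>~p fails at the other 6 worlds.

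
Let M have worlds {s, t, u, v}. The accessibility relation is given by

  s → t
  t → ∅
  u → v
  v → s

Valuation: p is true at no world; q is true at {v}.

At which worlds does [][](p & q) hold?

{s, t}

s: successors {t}; [](p & q) there: t:T. ✓
t: no successors, so [][](p & q) holds vacuously. ✓
u: successors {v}; [](p & q) there: v:F. ✗
v: successors {s}; [](p & q) there: s:F. ✗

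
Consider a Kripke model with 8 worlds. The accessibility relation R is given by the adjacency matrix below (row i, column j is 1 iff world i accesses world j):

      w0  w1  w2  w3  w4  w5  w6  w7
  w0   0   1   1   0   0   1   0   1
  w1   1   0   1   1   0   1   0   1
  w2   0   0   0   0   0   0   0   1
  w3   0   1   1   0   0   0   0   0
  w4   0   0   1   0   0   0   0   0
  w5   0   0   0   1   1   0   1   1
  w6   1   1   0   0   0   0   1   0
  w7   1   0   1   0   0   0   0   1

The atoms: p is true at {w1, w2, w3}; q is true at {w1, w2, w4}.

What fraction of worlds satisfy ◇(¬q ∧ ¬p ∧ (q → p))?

3/4

w0: successors {w1, w2, w5, w7}; ¬q ∧ ¬p ∧ (q → p) there: w1:F, w2:F, w5:T, w7:T. ✓
w1: successors {w0, w2, w3, w5, w7}; ¬q ∧ ¬p ∧ (q → p) there: w0:T, w2:F, w3:F, w5:T, w7:T. ✓
w2: successors {w7}; ¬q ∧ ¬p ∧ (q → p) there: w7:T. ✓
w3: successors {w1, w2}; ¬q ∧ ¬p ∧ (q → p) there: w1:F, w2:F. ✗
w4: successors {w2}; ¬q ∧ ¬p ∧ (q → p) there: w2:F. ✗
w5: successors {w3, w4, w6, w7}; ¬q ∧ ¬p ∧ (q → p) there: w3:F, w4:F, w6:T, w7:T. ✓
w6: successors {w0, w1, w6}; ¬q ∧ ¬p ∧ (q → p) there: w0:T, w1:F, w6:T. ✓
w7: successors {w0, w2, w7}; ¬q ∧ ¬p ∧ (q → p) there: w0:T, w2:F, w7:T. ✓
That's 6 of 8 worlds, so 6/8 = 3/4.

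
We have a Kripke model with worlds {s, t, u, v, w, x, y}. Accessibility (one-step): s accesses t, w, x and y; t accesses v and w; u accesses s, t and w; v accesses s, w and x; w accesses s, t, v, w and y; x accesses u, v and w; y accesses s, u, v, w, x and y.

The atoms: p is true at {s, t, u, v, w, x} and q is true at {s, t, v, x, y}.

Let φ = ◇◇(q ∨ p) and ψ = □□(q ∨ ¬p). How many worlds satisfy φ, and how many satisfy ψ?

7 and 0

For ◇◇(q ∨ p):
s: successors {t, w, x, y}; ◇(q ∨ p) there: t:T, w:T, x:T, y:T. ✓
t: successors {v, w}; ◇(q ∨ p) there: v:T, w:T. ✓
u: successors {s, t, w}; ◇(q ∨ p) there: s:T, t:T, w:T. ✓
v: successors {s, w, x}; ◇(q ∨ p) there: s:T, w:T, x:T. ✓
w: successors {s, t, v, w, y}; ◇(q ∨ p) there: s:T, t:T, v:T, w:T, y:T. ✓
x: successors {u, v, w}; ◇(q ∨ p) there: u:T, v:T, w:T. ✓
y: successors {s, u, v, w, x, y}; ◇(q ∨ p) there: s:T, u:T, v:T, w:T, x:T, y:T. ✓
— 7 worlds.
For □□(q ∨ ¬p):
s: successors {t, w, x, y}; □(q ∨ ¬p) there: t:F, w:F, x:F, y:F. ✗
t: successors {v, w}; □(q ∨ ¬p) there: v:F, w:F. ✗
u: successors {s, t, w}; □(q ∨ ¬p) there: s:F, t:F, w:F. ✗
v: successors {s, w, x}; □(q ∨ ¬p) there: s:F, w:F, x:F. ✗
w: successors {s, t, v, w, y}; □(q ∨ ¬p) there: s:F, t:F, v:F, w:F, y:F. ✗
x: successors {u, v, w}; □(q ∨ ¬p) there: u:F, v:F, w:F. ✗
y: successors {s, u, v, w, x, y}; □(q ∨ ¬p) there: s:F, u:F, v:F, w:F, x:F, y:F. ✗
— 0 worlds.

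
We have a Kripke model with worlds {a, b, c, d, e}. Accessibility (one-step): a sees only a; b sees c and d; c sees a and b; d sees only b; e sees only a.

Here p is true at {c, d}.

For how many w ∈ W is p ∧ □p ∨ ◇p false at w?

4

a: p ∧ □p is F, ◇p is F. ✗
b: p ∧ □p is F, ◇p is T. ✓
c: p ∧ □p is F, ◇p is F. ✗
d: p ∧ □p is F, ◇p is F. ✗
e: p ∧ □p is F, ◇p is F. ✗
Satisfying worlds: {b}.
So p ∧ □p ∨ ◇p fails at the other 4 worlds.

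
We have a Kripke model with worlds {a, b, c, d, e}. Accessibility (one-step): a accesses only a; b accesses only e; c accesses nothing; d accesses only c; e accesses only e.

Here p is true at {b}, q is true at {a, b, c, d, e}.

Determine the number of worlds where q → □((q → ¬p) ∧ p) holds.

1

a: q is T, □((q → ¬p) ∧ p) is F. ✗
b: q is T, □((q → ¬p) ∧ p) is F. ✗
c: q is T, □((q → ¬p) ∧ p) is T. ✓
d: q is T, □((q → ¬p) ∧ p) is F. ✗
e: q is T, □((q → ¬p) ∧ p) is F. ✗
Satisfying worlds: {c}.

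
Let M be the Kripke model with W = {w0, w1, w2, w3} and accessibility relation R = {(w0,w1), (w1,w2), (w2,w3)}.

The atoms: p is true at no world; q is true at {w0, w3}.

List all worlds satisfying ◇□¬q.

w0: successors {w1}; □¬q there: w1:T. ✓
w1: successors {w2}; □¬q there: w2:F. ✗
w2: successors {w3}; □¬q there: w3:T. ✓
w3: no successors, so ◇□¬q fails. ✗

{w0, w2}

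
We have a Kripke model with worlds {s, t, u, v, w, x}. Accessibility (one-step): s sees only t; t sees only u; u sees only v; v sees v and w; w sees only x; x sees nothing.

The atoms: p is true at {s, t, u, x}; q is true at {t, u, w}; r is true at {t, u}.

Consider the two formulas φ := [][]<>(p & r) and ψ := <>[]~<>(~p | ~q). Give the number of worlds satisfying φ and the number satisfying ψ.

For [][]<>(p & r):
s: successors {t}; []<>(p & r) there: t:F. ✗
t: successors {u}; []<>(p & r) there: u:F. ✗
u: successors {v}; []<>(p & r) there: v:F. ✗
v: successors {v, w}; []<>(p & r) there: v:F, w:F. ✗
w: successors {x}; []<>(p & r) there: x:T. ✓
x: no successors, so [][]<>(p & r) holds vacuously. ✓
— 2 worlds.
For <>[]~<>(~p | ~q):
s: successors {t}; []~<>(~p | ~q) there: t:F. ✗
t: successors {u}; []~<>(~p | ~q) there: u:F. ✗
u: successors {v}; []~<>(~p | ~q) there: v:F. ✗
v: successors {v, w}; []~<>(~p | ~q) there: v:F, w:T. ✓
w: successors {x}; []~<>(~p | ~q) there: x:T. ✓
x: no successors, so <>[]~<>(~p | ~q) fails. ✗
— 2 worlds.

2 and 2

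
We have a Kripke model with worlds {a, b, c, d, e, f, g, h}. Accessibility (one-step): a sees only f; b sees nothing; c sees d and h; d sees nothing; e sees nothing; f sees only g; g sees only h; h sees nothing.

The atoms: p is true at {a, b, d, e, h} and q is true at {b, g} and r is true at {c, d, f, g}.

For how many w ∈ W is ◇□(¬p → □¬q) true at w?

4

a: successors {f}; □(¬p → □¬q) there: f:T. ✓
b: no successors, so ◇□(¬p → □¬q) fails. ✗
c: successors {d, h}; □(¬p → □¬q) there: d:T, h:T. ✓
d: no successors, so ◇□(¬p → □¬q) fails. ✗
e: no successors, so ◇□(¬p → □¬q) fails. ✗
f: successors {g}; □(¬p → □¬q) there: g:T. ✓
g: successors {h}; □(¬p → □¬q) there: h:T. ✓
h: no successors, so ◇□(¬p → □¬q) fails. ✗
Satisfying worlds: {a, c, f, g}.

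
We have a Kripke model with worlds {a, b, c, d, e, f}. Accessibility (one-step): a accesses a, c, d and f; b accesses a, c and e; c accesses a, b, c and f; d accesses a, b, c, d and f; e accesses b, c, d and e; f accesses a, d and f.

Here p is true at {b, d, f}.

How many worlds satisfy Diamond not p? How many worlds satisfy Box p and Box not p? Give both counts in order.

For Diamond not p:
a: successors {a, c, d, f}; not p there: a:T, c:T, d:F, f:F. ✓
b: successors {a, c, e}; not p there: a:T, c:T, e:T. ✓
c: successors {a, b, c, f}; not p there: a:T, b:F, c:T, f:F. ✓
d: successors {a, b, c, d, f}; not p there: a:T, b:F, c:T, d:F, f:F. ✓
e: successors {b, c, d, e}; not p there: b:F, c:T, d:F, e:T. ✓
f: successors {a, d, f}; not p there: a:T, d:F, f:F. ✓
— 6 worlds.
For Box p and Box not p:
a: Box p is F, Box not p is F. ✗
b: Box p is F, Box not p is T. ✗
c: Box p is F, Box not p is F. ✗
d: Box p is F, Box not p is F. ✗
e: Box p is F, Box not p is F. ✗
f: Box p is F, Box not p is F. ✗
— 0 worlds.

6 and 0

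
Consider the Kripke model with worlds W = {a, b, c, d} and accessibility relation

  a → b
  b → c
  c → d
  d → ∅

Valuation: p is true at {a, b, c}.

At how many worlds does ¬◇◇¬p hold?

3

a: ◇◇¬p is F. ✓
b: ◇◇¬p is T. ✗
c: ◇◇¬p is F. ✓
d: ◇◇¬p is F. ✓
Satisfying worlds: {a, c, d}.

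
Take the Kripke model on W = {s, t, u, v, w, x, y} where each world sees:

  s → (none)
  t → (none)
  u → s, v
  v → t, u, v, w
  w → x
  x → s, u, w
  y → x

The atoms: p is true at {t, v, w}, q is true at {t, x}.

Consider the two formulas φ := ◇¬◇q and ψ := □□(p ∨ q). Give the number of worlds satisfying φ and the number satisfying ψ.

5 and 2

For ◇¬◇q:
s: no successors, so ◇¬◇q fails. ✗
t: no successors, so ◇¬◇q fails. ✗
u: successors {s, v}; ¬◇q there: s:T, v:F. ✓
v: successors {t, u, v, w}; ¬◇q there: t:T, u:T, v:F, w:F. ✓
w: successors {x}; ¬◇q there: x:T. ✓
x: successors {s, u, w}; ¬◇q there: s:T, u:T, w:F. ✓
y: successors {x}; ¬◇q there: x:T. ✓
— 5 worlds.
For □□(p ∨ q):
s: no successors, so □□(p ∨ q) holds vacuously. ✓
t: no successors, so □□(p ∨ q) holds vacuously. ✓
u: successors {s, v}; □(p ∨ q) there: s:T, v:F. ✗
v: successors {t, u, v, w}; □(p ∨ q) there: t:T, u:F, v:F, w:T. ✗
w: successors {x}; □(p ∨ q) there: x:F. ✗
x: successors {s, u, w}; □(p ∨ q) there: s:T, u:F, w:T. ✗
y: successors {x}; □(p ∨ q) there: x:F. ✗
— 2 worlds.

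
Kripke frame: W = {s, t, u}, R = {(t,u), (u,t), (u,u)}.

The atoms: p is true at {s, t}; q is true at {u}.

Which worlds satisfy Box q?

{s, t}

s: no successors, so Box q holds vacuously. ✓
t: successors {u}; q there: u:T. ✓
u: successors {t, u}; q there: t:F, u:T. ✗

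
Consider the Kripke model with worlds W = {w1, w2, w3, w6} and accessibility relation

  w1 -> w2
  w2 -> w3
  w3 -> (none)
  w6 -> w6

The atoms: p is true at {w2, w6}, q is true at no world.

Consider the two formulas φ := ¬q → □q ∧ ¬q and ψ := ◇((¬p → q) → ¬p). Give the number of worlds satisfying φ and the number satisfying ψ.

For ¬q → □q ∧ ¬q:
w1: ¬q is T, □q ∧ ¬q is F. ✗
w2: ¬q is T, □q ∧ ¬q is F. ✗
w3: ¬q is T, □q ∧ ¬q is T. ✓
w6: ¬q is T, □q ∧ ¬q is F. ✗
— 1 world.
For ◇((¬p → q) → ¬p):
w1: successors {w2}; (¬p → q) → ¬p there: w2:F. ✗
w2: successors {w3}; (¬p → q) → ¬p there: w3:T. ✓
w3: no successors, so ◇((¬p → q) → ¬p) fails. ✗
w6: successors {w6}; (¬p → q) → ¬p there: w6:F. ✗
— 1 world.

1 and 1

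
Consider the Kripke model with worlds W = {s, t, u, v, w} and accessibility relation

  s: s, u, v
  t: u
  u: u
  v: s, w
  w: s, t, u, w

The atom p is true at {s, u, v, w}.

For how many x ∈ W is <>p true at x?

5

s: successors {s, u, v}; p there: s:T, u:T, v:T. ✓
t: successors {u}; p there: u:T. ✓
u: successors {u}; p there: u:T. ✓
v: successors {s, w}; p there: s:T, w:T. ✓
w: successors {s, t, u, w}; p there: s:T, t:F, u:T, w:T. ✓
Satisfying worlds: {s, t, u, v, w}.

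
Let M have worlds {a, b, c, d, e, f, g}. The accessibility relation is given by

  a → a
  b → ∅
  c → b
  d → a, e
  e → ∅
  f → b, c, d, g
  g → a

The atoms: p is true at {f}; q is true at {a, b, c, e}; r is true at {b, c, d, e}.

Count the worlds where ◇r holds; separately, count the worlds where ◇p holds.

For ◇r:
a: successors {a}; r there: a:F. ✗
b: no successors, so ◇r fails. ✗
c: successors {b}; r there: b:T. ✓
d: successors {a, e}; r there: a:F, e:T. ✓
e: no successors, so ◇r fails. ✗
f: successors {b, c, d, g}; r there: b:T, c:T, d:T, g:F. ✓
g: successors {a}; r there: a:F. ✗
— 3 worlds.
For ◇p:
a: successors {a}; p there: a:F. ✗
b: no successors, so ◇p fails. ✗
c: successors {b}; p there: b:F. ✗
d: successors {a, e}; p there: a:F, e:F. ✗
e: no successors, so ◇p fails. ✗
f: successors {b, c, d, g}; p there: b:F, c:F, d:F, g:F. ✗
g: successors {a}; p there: a:F. ✗
— 0 worlds.

3 and 0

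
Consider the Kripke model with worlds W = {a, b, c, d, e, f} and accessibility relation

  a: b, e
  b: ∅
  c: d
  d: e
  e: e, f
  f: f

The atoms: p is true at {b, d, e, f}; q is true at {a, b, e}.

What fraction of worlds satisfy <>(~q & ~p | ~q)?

a: successors {b, e}; ~q & ~p | ~q there: b:F, e:F. ✗
b: no successors, so <>(~q & ~p | ~q) fails. ✗
c: successors {d}; ~q & ~p | ~q there: d:T. ✓
d: successors {e}; ~q & ~p | ~q there: e:F. ✗
e: successors {e, f}; ~q & ~p | ~q there: e:F, f:T. ✓
f: successors {f}; ~q & ~p | ~q there: f:T. ✓
That's 3 of 6 worlds, so 3/6 = 1/2.

1/2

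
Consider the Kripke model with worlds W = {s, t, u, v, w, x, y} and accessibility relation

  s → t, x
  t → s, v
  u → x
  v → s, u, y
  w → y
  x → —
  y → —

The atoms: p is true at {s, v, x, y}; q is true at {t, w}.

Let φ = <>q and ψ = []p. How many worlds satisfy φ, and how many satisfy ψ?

1 and 5

For <>q:
s: successors {t, x}; q there: t:T, x:F. ✓
t: successors {s, v}; q there: s:F, v:F. ✗
u: successors {x}; q there: x:F. ✗
v: successors {s, u, y}; q there: s:F, u:F, y:F. ✗
w: successors {y}; q there: y:F. ✗
x: no successors, so <>q fails. ✗
y: no successors, so <>q fails. ✗
— 1 world.
For []p:
s: successors {t, x}; p there: t:F, x:T. ✗
t: successors {s, v}; p there: s:T, v:T. ✓
u: successors {x}; p there: x:T. ✓
v: successors {s, u, y}; p there: s:T, u:F, y:T. ✗
w: successors {y}; p there: y:T. ✓
x: no successors, so []p holds vacuously. ✓
y: no successors, so []p holds vacuously. ✓
— 5 worlds.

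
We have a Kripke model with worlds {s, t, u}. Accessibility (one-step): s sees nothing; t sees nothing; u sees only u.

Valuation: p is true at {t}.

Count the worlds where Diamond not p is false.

s: no successors, so Diamond not p fails. ✗
t: no successors, so Diamond not p fails. ✗
u: successors {u}; not p there: u:T. ✓
Satisfying worlds: {u}.
So Diamond not p fails at the other 2 worlds.

2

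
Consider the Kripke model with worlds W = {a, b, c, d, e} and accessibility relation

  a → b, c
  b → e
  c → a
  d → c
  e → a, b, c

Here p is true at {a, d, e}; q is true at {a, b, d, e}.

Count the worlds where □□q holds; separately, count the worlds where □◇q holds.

2 and 5

For □□q:
a: successors {b, c}; □q there: b:T, c:T. ✓
b: successors {e}; □q there: e:F. ✗
c: successors {a}; □q there: a:F. ✗
d: successors {c}; □q there: c:T. ✓
e: successors {a, b, c}; □q there: a:F, b:T, c:T. ✗
— 2 worlds.
For □◇q:
a: successors {b, c}; ◇q there: b:T, c:T. ✓
b: successors {e}; ◇q there: e:T. ✓
c: successors {a}; ◇q there: a:T. ✓
d: successors {c}; ◇q there: c:T. ✓
e: successors {a, b, c}; ◇q there: a:T, b:T, c:T. ✓
— 5 worlds.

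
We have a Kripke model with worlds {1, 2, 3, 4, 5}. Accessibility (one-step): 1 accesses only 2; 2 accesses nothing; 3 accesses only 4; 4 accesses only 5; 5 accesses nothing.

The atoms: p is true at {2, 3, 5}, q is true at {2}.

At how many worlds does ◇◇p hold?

1

1: successors {2}; ◇p there: 2:F. ✗
2: no successors, so ◇◇p fails. ✗
3: successors {4}; ◇p there: 4:T. ✓
4: successors {5}; ◇p there: 5:F. ✗
5: no successors, so ◇◇p fails. ✗
Satisfying worlds: {3}.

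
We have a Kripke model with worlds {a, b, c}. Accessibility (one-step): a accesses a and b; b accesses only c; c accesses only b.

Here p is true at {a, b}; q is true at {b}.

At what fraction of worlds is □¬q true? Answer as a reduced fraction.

a: successors {a, b}; ¬q there: a:T, b:F. ✗
b: successors {c}; ¬q there: c:T. ✓
c: successors {b}; ¬q there: b:F. ✗
That's 1 of 3 worlds, so 1/3.

1/3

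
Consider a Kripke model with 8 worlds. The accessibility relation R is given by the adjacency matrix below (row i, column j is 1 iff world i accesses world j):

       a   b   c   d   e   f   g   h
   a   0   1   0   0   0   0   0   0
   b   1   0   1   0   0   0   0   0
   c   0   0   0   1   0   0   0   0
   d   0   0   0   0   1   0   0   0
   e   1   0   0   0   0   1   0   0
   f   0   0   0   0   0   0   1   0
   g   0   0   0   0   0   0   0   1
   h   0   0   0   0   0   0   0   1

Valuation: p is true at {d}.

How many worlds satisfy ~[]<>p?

8

a: []<>p is F. ✓
b: []<>p is F. ✓
c: []<>p is F. ✓
d: []<>p is F. ✓
e: []<>p is F. ✓
f: []<>p is F. ✓
g: []<>p is F. ✓
h: []<>p is F. ✓
Satisfying worlds: {a, b, c, d, e, f, g, h}.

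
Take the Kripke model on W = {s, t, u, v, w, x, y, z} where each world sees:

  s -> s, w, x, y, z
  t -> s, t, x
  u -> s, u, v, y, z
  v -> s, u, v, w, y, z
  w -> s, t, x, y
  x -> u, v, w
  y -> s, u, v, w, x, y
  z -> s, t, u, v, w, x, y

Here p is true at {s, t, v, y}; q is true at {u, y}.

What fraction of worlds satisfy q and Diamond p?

s: q is F, Diamond p is T. ✗
t: q is F, Diamond p is T. ✗
u: q is T, Diamond p is T. ✓
v: q is F, Diamond p is T. ✗
w: q is F, Diamond p is T. ✗
x: q is F, Diamond p is T. ✗
y: q is T, Diamond p is T. ✓
z: q is F, Diamond p is T. ✗
That's 2 of 8 worlds, so 2/8 = 1/4.

1/4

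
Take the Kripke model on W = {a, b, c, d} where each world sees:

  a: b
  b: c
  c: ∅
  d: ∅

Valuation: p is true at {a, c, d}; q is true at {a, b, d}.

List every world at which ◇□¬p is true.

a: successors {b}; □¬p there: b:F. ✗
b: successors {c}; □¬p there: c:T. ✓
c: no successors, so ◇□¬p fails. ✗
d: no successors, so ◇□¬p fails. ✗

{b}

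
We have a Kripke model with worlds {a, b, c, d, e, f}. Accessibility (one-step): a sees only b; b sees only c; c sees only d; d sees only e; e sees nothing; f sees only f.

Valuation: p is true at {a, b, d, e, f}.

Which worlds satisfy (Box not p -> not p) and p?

{a, d, f}

a: Box not p -> not p is T, p is T. ✓
b: Box not p -> not p is F, p is T. ✗
c: Box not p -> not p is T, p is F. ✗
d: Box not p -> not p is T, p is T. ✓
e: Box not p -> not p is F, p is T. ✗
f: Box not p -> not p is T, p is T. ✓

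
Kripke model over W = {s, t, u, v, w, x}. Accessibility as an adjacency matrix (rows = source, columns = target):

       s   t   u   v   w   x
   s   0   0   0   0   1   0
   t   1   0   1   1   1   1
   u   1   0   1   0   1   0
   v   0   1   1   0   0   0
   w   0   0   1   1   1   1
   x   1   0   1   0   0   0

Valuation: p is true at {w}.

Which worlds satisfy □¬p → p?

s: □¬p is F, p is F. ✓
t: □¬p is F, p is F. ✓
u: □¬p is F, p is F. ✓
v: □¬p is T, p is F. ✗
w: □¬p is F, p is T. ✓
x: □¬p is T, p is F. ✗

{s, t, u, w}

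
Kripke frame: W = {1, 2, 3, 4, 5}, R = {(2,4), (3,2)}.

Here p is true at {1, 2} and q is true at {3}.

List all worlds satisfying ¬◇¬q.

1: ◇¬q is F. ✓
2: ◇¬q is T. ✗
3: ◇¬q is T. ✗
4: ◇¬q is F. ✓
5: ◇¬q is F. ✓

{1, 4, 5}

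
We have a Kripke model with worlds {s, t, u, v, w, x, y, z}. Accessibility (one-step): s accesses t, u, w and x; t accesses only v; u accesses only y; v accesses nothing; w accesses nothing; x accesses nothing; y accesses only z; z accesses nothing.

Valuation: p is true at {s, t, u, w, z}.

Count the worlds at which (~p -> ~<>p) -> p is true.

6

s: ~p -> ~<>p is T, p is T. ✓
t: ~p -> ~<>p is T, p is T. ✓
u: ~p -> ~<>p is T, p is T. ✓
v: ~p -> ~<>p is T, p is F. ✗
w: ~p -> ~<>p is T, p is T. ✓
x: ~p -> ~<>p is T, p is F. ✗
y: ~p -> ~<>p is F, p is F. ✓
z: ~p -> ~<>p is T, p is T. ✓
Satisfying worlds: {s, t, u, w, y, z}.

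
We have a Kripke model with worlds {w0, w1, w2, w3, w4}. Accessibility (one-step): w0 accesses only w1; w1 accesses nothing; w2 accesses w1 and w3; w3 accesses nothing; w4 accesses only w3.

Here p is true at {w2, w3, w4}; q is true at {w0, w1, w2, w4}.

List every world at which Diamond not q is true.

{w2, w4}

w0: successors {w1}; not q there: w1:F. ✗
w1: no successors, so Diamond not q fails. ✗
w2: successors {w1, w3}; not q there: w1:F, w3:T. ✓
w3: no successors, so Diamond not q fails. ✗
w4: successors {w3}; not q there: w3:T. ✓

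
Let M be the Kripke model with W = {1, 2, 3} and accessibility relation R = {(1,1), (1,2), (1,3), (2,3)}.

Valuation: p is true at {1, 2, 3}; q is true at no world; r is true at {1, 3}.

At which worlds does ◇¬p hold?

1: successors {1, 2, 3}; ¬p there: 1:F, 2:F, 3:F. ✗
2: successors {3}; ¬p there: 3:F. ✗
3: no successors, so ◇¬p fails. ✗

∅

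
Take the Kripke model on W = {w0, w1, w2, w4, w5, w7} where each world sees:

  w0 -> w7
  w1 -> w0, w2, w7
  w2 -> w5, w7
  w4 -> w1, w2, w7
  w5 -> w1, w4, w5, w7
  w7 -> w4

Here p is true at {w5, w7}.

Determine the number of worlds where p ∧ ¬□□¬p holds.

w0: p is F, ¬□□¬p is F. ✗
w1: p is F, ¬□□¬p is T. ✗
w2: p is F, ¬□□¬p is T. ✗
w4: p is F, ¬□□¬p is T. ✗
w5: p is T, ¬□□¬p is T. ✓
w7: p is T, ¬□□¬p is T. ✓
Satisfying worlds: {w5, w7}.

2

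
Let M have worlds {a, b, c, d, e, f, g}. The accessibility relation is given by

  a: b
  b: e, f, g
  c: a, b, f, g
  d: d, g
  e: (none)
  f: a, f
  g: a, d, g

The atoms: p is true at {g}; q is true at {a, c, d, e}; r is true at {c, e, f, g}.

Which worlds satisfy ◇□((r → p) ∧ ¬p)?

a: successors {b}; □((r → p) ∧ ¬p) there: b:F. ✗
b: successors {e, f, g}; □((r → p) ∧ ¬p) there: e:T, f:F, g:F. ✓
c: successors {a, b, f, g}; □((r → p) ∧ ¬p) there: a:T, b:F, f:F, g:F. ✓
d: successors {d, g}; □((r → p) ∧ ¬p) there: d:F, g:F. ✗
e: no successors, so ◇□((r → p) ∧ ¬p) fails. ✗
f: successors {a, f}; □((r → p) ∧ ¬p) there: a:T, f:F. ✓
g: successors {a, d, g}; □((r → p) ∧ ¬p) there: a:T, d:F, g:F. ✓

{b, c, f, g}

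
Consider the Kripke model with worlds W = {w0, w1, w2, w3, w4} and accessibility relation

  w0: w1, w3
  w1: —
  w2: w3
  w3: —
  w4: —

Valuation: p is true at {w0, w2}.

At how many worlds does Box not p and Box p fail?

2

w0: Box not p is T, Box p is F. ✗
w1: Box not p is T, Box p is T. ✓
w2: Box not p is T, Box p is F. ✗
w3: Box not p is T, Box p is T. ✓
w4: Box not p is T, Box p is T. ✓
Satisfying worlds: {w1, w3, w4}.
So Box not p and Box p fails at the other 2 worlds.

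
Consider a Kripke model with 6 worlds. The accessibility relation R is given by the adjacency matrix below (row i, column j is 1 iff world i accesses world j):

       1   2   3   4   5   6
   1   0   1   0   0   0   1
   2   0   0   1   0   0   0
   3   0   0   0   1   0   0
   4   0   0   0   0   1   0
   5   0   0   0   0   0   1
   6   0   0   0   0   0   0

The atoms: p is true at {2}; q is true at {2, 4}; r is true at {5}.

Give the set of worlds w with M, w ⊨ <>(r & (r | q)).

1: successors {2, 6}; r & (r | q) there: 2:F, 6:F. ✗
2: successors {3}; r & (r | q) there: 3:F. ✗
3: successors {4}; r & (r | q) there: 4:F. ✗
4: successors {5}; r & (r | q) there: 5:T. ✓
5: successors {6}; r & (r | q) there: 6:F. ✗
6: no successors, so <>(r & (r | q)) fails. ✗

{4}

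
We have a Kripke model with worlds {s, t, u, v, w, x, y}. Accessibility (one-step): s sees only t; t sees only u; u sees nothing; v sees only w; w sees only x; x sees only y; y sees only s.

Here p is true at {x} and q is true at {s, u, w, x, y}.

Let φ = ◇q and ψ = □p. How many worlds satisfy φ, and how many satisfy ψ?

For ◇q:
s: successors {t}; q there: t:F. ✗
t: successors {u}; q there: u:T. ✓
u: no successors, so ◇q fails. ✗
v: successors {w}; q there: w:T. ✓
w: successors {x}; q there: x:T. ✓
x: successors {y}; q there: y:T. ✓
y: successors {s}; q there: s:T. ✓
— 5 worlds.
For □p:
s: successors {t}; p there: t:F. ✗
t: successors {u}; p there: u:F. ✗
u: no successors, so □p holds vacuously. ✓
v: successors {w}; p there: w:F. ✗
w: successors {x}; p there: x:T. ✓
x: successors {y}; p there: y:F. ✗
y: successors {s}; p there: s:F. ✗
— 2 worlds.

5 and 2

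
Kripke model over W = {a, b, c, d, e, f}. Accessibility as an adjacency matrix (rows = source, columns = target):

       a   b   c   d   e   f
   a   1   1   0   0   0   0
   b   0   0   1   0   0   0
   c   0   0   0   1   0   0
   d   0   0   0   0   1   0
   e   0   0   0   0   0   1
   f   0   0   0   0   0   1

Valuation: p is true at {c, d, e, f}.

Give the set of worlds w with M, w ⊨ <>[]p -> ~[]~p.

{b, c, d, e, f}

a: <>[]p is T, ~[]~p is F. ✗
b: <>[]p is T, ~[]~p is T. ✓
c: <>[]p is T, ~[]~p is T. ✓
d: <>[]p is T, ~[]~p is T. ✓
e: <>[]p is T, ~[]~p is T. ✓
f: <>[]p is T, ~[]~p is T. ✓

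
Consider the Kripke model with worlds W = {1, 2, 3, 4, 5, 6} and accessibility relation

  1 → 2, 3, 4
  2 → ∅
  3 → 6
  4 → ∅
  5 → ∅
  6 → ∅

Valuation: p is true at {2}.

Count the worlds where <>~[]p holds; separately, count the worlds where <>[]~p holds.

1 and 2

For <>~[]p:
1: successors {2, 3, 4}; ~[]p there: 2:F, 3:T, 4:F. ✓
2: no successors, so <>~[]p fails. ✗
3: successors {6}; ~[]p there: 6:F. ✗
4: no successors, so <>~[]p fails. ✗
5: no successors, so <>~[]p fails. ✗
6: no successors, so <>~[]p fails. ✗
— 1 world.
For <>[]~p:
1: successors {2, 3, 4}; []~p there: 2:T, 3:T, 4:T. ✓
2: no successors, so <>[]~p fails. ✗
3: successors {6}; []~p there: 6:T. ✓
4: no successors, so <>[]~p fails. ✗
5: no successors, so <>[]~p fails. ✗
6: no successors, so <>[]~p fails. ✗
— 2 worlds.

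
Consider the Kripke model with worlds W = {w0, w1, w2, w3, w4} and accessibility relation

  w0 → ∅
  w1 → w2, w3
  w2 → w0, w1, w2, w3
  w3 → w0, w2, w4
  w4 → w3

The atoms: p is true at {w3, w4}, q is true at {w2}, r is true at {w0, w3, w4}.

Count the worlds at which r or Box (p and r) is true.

3

w0: r is T, Box (p and r) is T. ✓
w1: r is F, Box (p and r) is F. ✗
w2: r is F, Box (p and r) is F. ✗
w3: r is T, Box (p and r) is F. ✓
w4: r is T, Box (p and r) is T. ✓
Satisfying worlds: {w0, w3, w4}.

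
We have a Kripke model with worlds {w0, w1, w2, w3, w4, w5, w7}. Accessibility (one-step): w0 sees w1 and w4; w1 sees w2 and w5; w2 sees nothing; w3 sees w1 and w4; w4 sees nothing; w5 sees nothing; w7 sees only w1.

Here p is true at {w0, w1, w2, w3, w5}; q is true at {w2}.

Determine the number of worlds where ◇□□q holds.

w0: successors {w1, w4}; □□q there: w1:T, w4:T. ✓
w1: successors {w2, w5}; □□q there: w2:T, w5:T. ✓
w2: no successors, so ◇□□q fails. ✗
w3: successors {w1, w4}; □□q there: w1:T, w4:T. ✓
w4: no successors, so ◇□□q fails. ✗
w5: no successors, so ◇□□q fails. ✗
w7: successors {w1}; □□q there: w1:T. ✓
Satisfying worlds: {w0, w1, w3, w7}.

4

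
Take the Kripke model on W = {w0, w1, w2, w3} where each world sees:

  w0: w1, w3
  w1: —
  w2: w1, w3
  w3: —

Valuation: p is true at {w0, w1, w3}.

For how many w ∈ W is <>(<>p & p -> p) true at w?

2

w0: successors {w1, w3}; <>p & p -> p there: w1:T, w3:T. ✓
w1: no successors, so <>(<>p & p -> p) fails. ✗
w2: successors {w1, w3}; <>p & p -> p there: w1:T, w3:T. ✓
w3: no successors, so <>(<>p & p -> p) fails. ✗
Satisfying worlds: {w0, w2}.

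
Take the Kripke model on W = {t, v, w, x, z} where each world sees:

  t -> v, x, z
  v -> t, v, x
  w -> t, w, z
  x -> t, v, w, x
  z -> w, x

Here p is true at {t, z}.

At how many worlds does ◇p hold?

t: successors {v, x, z}; p there: v:F, x:F, z:T. ✓
v: successors {t, v, x}; p there: t:T, v:F, x:F. ✓
w: successors {t, w, z}; p there: t:T, w:F, z:T. ✓
x: successors {t, v, w, x}; p there: t:T, v:F, w:F, x:F. ✓
z: successors {w, x}; p there: w:F, x:F. ✗
Satisfying worlds: {t, v, w, x}.

4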